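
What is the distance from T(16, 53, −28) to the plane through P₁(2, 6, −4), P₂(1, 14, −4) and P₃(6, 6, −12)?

7

P₁P₂ = (−1, 8, 0) and P₁P₃ = (4, 0, −8), so a normal is n = P₁P₂ × P₁P₃ = (−64, −8, −32).
Then n·(16, 53, −28) − (−48) = −504.
|n| = √(4096 + 64 + 1024) = 72, so the distance is |-504|/72 = 7.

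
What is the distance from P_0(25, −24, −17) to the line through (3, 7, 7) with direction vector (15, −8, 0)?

√865

Direction vector d = (15, −8, 0).
AP = (22, −31, −24), and AP × d = (−192, −360, 289).
|AP × d|² = 249985 and |d|² = 289, so the distance is √(249985/289) = √865.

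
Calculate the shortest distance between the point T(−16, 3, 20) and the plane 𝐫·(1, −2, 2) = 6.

4

Normal vector n = (1, −2, 2), and n·(−16, 3, 20) − 6 = 12.
|n| = √(1 + 4 + 4) = 3, so the distance is |12|/3 = 4.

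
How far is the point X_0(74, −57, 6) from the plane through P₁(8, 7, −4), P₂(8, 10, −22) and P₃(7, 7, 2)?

P₁P₂ = (0, 3, −18) and P₁P₃ = (−1, 0, 6), so a normal is n = P₁P₂ × P₁P₃ = (18, 18, 3).
n = (18, 18, 3); n·P − 258 = 66; |n| = 3√73; distance = 66/(3√73) = 22√73/73.

22√73/73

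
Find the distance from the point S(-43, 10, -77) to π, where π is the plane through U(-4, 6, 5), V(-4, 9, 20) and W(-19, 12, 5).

UV = (0, 3, 15) and UW = (-15, 6, 0), so a normal is n = UV × UW = (-90, -225, 45).
n = (-90, -225, 45); n·P − (-765) = -1080; |n| = 45√30; distance = 1080/(45√30) = 24/√30.

4√30/5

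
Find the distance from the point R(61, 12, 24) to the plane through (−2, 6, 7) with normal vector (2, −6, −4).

The plane has equation n·(r − (−2, 6, 7)) = 0, i.e. n·r = -68.
Then n·(61, 12, 24) − (−68) = 22.
|n| = √(4 + 36 + 16) = 2√14, so the distance is |22|/(2√14) = 11√14/14.

11/√14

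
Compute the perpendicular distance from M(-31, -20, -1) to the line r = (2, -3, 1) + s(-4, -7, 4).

Direction vector d = (-4, -7, 4).
AP = (-33, -17, -2); AP·d = 243, |AP|² = 1382, |d|² = 81.
distance² = |AP|² − (AP·d)²/|d|² = 1382 − 59049/81 = 653, so the distance is √653.

√653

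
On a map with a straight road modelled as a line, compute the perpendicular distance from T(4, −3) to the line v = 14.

17

d = |0·4 + 1·(-3) − 14| / √(0 + 1) = |-17|/1 = 17.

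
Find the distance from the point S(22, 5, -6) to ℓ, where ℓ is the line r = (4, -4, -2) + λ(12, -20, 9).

√421

Direction vector d = (12, -20, 9).
AP = (18, 9, -4); AP·d = 0, |AP|² = 421, |d|² = 625.
distance² = |AP|² − (AP·d)²/|d|² = 421 − 0/625 = 421, so the distance is √421.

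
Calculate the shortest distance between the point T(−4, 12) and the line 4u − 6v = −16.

d = |4·(-4) + (-6)·12 − (-16)| / √(16 + 36) = |-72|/(2√13) = 36√13/13.

36√13/13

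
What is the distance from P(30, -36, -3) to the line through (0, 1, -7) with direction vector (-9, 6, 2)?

Direction vector d = (-9, 6, 2).
AP = (30, -37, 4); AP·d = -484, |AP|² = 2285, |d|² = 121.
distance² = |AP|² − (AP·d)²/|d|² = 2285 − 234256/121 = 349, so the distance is √349.

√349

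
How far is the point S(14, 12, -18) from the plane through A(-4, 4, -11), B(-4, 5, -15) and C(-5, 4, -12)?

AB = (0, 1, -4) and AC = (-1, 0, -1), so a normal is n = AB × AC = (-1, 4, 1).
d = |(-1)·14 + 4·12 + 1·(-18) − 9| / √(1 + 16 + 1) = |7| / (3√2) = 7√2/6.

7√2/6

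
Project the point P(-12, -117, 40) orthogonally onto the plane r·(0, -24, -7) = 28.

(-12, -21, 68)

n = (0, -24, -7), |n|² = 625, and n·P − 28 = 2500.
t = 2500/625 = 4, so the foot is P − t·n = (-12, -117, 40) − 4·(0, -24, -7) = (-12, -21, 68).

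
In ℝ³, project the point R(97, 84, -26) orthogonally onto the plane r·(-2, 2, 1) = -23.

(815/9, 814/9, -205/9)

The perpendicular from R has direction n = (-2, 2, 1): r = (97, 84, -26) + μ(-2, 2, 1).
Substitute into the plane: n·(R + μn) = -23 gives -52 + 9μ = -23, so μ = 29/9.
Foot = (97, 84, -26) + (29/9)·(-2, 2, 1) = (815/9, 814/9, -205/9).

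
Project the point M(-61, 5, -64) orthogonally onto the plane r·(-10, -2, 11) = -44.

(-191/3, 67/15, -916/15)

n = (-10, -2, 11), |n|² = 225, and n·M − (-44) = -60.
t = -60/225 = -4/15, so the foot is M − t·n = (-61, 5, -64) − (-4/15)·(-10, -2, 11) = (-191/3, 67/15, -916/15).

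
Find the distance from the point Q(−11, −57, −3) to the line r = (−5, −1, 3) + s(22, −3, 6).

Direction vector d = (22, −3, 6).
AP = (−6, −56, −6), and AP × d = (−354, −96, 1250).
|AP × d|² = 1697032 and |d|² = 529, so the distance is √(1697032/529) = √3208 = 2√802.

2√802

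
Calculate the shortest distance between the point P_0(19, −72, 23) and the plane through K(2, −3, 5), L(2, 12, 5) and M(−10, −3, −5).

KL = (0, 15, 0) and KM = (−12, 0, −10), so a normal is n = KL × KM = (−150, 0, 180).
Then n·(19, −72, 23) − 600 = 690.
|n| = √(22500 + 0 + 32400) = 30√61, so the distance is |690|/(30√61) = 23√61/61.

23/√61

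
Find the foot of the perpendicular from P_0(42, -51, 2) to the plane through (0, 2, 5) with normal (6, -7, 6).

(12, -16, -28)

n = (6, -7, 6), |n|² = 121, and n·P_0 − 16 = 605.
t = 605/121 = 5, so the foot is P_0 − t·n = (42, -51, 2) − 5·(6, -7, 6) = (12, -16, -28).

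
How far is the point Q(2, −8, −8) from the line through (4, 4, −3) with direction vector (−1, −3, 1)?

√74

Direction vector d = (−1, −3, 1).
AP = (−2, −12, −5); AP·d = 33, |AP|² = 173, |d|² = 11.
distance² = |AP|² − (AP·d)²/|d|² = 173 − 1089/11 = 74, so the distance is √74.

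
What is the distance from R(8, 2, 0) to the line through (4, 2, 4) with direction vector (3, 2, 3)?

Direction vector d = (3, 2, 3).
AP = (4, 0, -4), and AP × d = (8, -24, 8).
|AP × d|² = 704 and |d|² = 22, so the distance is √(704/22) = √32 = 4√2.

4√2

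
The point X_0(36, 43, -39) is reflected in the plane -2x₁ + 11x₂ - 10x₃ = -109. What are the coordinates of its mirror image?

(52, -45, 41)

n = (-2, 11, -10), |n|² = 225, n·X_0 − (-109) = 900, so t = 900/225 = 4.
Foot F = X_0 − 4·n = (44, -1, 1); the reflection is 2F − X_0 = (52, -45, 41).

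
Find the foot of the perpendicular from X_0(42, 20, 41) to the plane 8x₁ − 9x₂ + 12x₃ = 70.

(26, 38, 17)

n = (8, −9, 12), |n|² = 289, and n·X_0 − 70 = 578.
t = 578/289 = 2, so the foot is X_0 − t·n = (42, 20, 41) − 2·(8, −9, 12) = (26, 38, 17).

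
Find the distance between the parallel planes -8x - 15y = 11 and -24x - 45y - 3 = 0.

10/17

Divide the second equation by 3 to match normals: -8x - 15y = 1.
With common normal n = (-8, -15, 0) (|n| = 17), the distance is |11 − 1|/|n| = 10/17.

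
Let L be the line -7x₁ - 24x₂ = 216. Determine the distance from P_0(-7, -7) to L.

1/25

d = |(-7)·(-7) + (-24)·(-7) − 216| / √(49 + 576) = |1|/25 = 1/25.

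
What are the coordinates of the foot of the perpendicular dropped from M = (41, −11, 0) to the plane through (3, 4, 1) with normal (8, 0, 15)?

(33, -11, -15)

The perpendicular from M has direction n = (8, 0, 15): r = (41, −11, 0) + λ(8, 0, 15).
Substitute into the plane: n·(M + λn) = 39 gives 328 + 289λ = 39, so λ = -1.
Foot = (41, −11, 0) + (-1)·(8, 0, 15) = (33, −11, −15).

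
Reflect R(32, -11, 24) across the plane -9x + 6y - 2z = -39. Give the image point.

n = (-9, 6, -2), |n|² = 121, n·R − (-39) = -363, so t = -363/121 = -3.
Foot F = R − (-3)·n = (5, 7, 18); the reflection is 2F − R = (-22, 25, 12).

(-22, 25, 12)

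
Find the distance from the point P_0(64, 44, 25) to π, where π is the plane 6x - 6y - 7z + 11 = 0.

Normal vector n = (6, -6, -7), and n·(64, 44, 25) - (-11) = -44.
|n| = √(36 + 36 + 49) = 11, so the distance is |-44|/11 = 4.

4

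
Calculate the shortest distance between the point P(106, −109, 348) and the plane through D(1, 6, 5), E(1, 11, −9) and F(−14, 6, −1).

7

DE = (0, 5, −14) and DF = (−15, 0, −6), so a normal is n = DE × DF = (−30, 210, 75).
Then n·(106, −109, 348) − 1605 = −1575.
|n| = √(900 + 44100 + 5625) = 225, so the distance is |-1575|/225 = 7.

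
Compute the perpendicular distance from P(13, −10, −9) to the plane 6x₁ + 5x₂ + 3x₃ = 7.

3√70/35

Normal vector n = (6, 5, 3), and n·(13, −10, −9) − 7 = −6.
|n| = √(36 + 25 + 9) = √70, so the distance is |-6|/√70 = 6/√70.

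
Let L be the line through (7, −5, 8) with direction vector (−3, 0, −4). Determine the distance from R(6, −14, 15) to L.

Direction vector d = (−3, 0, −4).
AP = (−1, −9, 7); AP·d = -25, |AP|² = 131, |d|² = 25.
distance² = |AP|² − (AP·d)²/|d|² = 131 − 625/25 = 106, so the distance is √106.

√106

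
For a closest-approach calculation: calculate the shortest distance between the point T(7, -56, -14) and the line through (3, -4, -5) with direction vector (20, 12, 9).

8√34

Direction vector d = (20, 12, 9).
AP = (4, -52, -9), and AP × d = (-360, -216, 1088).
|AP × d|² = 1360000 and |d|² = 625, so the distance is √(1360000/625) = √2176 = 8√34.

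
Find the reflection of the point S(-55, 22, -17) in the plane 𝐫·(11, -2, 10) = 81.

n = (11, -2, 10), |n|² = 225, n·S − 81 = -900, so t = -900/225 = -4.
Foot F = S − (-4)·n = (-11, 14, 23); the reflection is 2F − S = (33, 6, 63).

(33, 6, 63)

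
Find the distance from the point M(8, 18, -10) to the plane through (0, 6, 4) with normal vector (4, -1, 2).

8√21/21

The plane has equation n·(r − (0, 6, 4)) = 0, i.e. n·r = 2.
Then n·(8, 18, -10) - 2 = -8.
|n| = √(16 + 1 + 4) = √21, so the distance is |-8|/√21 = 8/√21.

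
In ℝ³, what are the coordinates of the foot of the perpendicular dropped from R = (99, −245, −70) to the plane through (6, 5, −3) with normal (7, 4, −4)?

(106, -241, -74)

The perpendicular from R has direction n = (7, 4, −4): r = (99, −245, −70) + μ(7, 4, −4).
Substitute into the plane: n·(R + μn) = 74 gives -7 + 81μ = 74, so μ = 1.
Foot = (99, −245, −70) + 1·(7, 4, −4) = (106, −241, −74).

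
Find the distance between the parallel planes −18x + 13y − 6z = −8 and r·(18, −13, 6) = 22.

14/23

Divide the second equation by -1 to match normals: −18x + 13y − 6z = -22.
With common normal n = (−18, 13, −6) (|n| = 23), the distance is |(-8) − (-22)|/|n| = 14/23.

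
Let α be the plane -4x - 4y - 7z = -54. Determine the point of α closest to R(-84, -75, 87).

The perpendicular from R has direction n = (-4, -4, -7): r = (-84, -75, 87) + t(-4, -4, -7).
Substitute into the plane: n·(R + tn) = -54 gives 27 + 81t = -54, so t = -1.
Foot = (-84, -75, 87) + (-1)·(-4, -4, -7) = (-80, -71, 94).

(-80, -71, 94)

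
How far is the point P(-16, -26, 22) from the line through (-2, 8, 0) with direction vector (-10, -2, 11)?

6√26

Direction vector d = (-10, -2, 11).
AP = (-14, -34, 22), and AP × d = (-330, -66, -312).
|AP × d|² = 210600 and |d|² = 225, so the distance is √(210600/225) = √936 = 6√26.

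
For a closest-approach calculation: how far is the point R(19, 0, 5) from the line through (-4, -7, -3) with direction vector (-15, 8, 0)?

Direction vector d = (-15, 8, 0).
AP = (23, 7, 8), and AP × d = (-64, -120, 289).
|AP × d|² = 102017 and |d|² = 289, so the distance is √(102017/289) = √353.

√353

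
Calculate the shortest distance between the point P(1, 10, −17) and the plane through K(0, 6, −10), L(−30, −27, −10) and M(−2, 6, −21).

KL = (−30, −33, 0) and KM = (−2, 0, −11), so a normal is n = KL × KM = (363, −330, −66).
n = (363, −330, −66); n·P − (-1320) = -495; |n| = 495; distance = 495/495 = 1.

1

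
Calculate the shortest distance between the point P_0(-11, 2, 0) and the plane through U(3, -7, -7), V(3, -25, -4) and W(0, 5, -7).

UV = (0, -18, 3) and UW = (-3, 12, 0), so a normal is n = UV × UW = (-36, -9, -54).
d = |(-36)·(-11) + (-9)·2 + (-54)·0 − 333| / √(1296 + 81 + 2916) = |45| / (9√53) = 5/√53.

5/√53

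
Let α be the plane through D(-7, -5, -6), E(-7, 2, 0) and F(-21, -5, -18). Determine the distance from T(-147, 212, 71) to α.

7

DE = (0, 7, 6) and DF = (-14, 0, -12), so a normal is n = DE × DF = (-84, -84, 98).
Then n·(-147, 212, 71) - 420 = 1078.
|n| = √(7056 + 7056 + 9604) = 154, so the distance is |1078|/154 = 7.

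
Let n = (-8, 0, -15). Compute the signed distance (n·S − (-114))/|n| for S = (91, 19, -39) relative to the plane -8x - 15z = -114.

n·S − (-114) = -29.
|n| = 17, so the signed distance is -29/17.

-29/17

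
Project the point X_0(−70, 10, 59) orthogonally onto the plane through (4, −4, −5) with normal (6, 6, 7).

(-818/11, 62/11, 593/11)

n = (6, 6, 7), |n|² = 121, and n·X_0 − (-35) = 88.
t = 88/121 = 8/11, so the foot is X_0 − t·n = (−70, 10, 59) − (8/11)·(6, 6, 7) = (−818/11, 62/11, 593/11).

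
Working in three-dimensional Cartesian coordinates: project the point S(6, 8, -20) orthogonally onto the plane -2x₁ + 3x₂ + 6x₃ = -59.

(4, 11, -14)

The perpendicular from S has direction n = (-2, 3, 6): r = (6, 8, -20) + μ(-2, 3, 6).
Substitute into the plane: n·(S + μn) = -59 gives -108 + 49μ = -59, so μ = 1.
Foot = (6, 8, -20) + 1·(-2, 3, 6) = (4, 11, -14).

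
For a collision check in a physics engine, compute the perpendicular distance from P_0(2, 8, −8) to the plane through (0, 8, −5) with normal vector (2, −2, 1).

1/3

The plane has equation n·(r − (0, 8, −5)) = 0, i.e. n·r = -21.
d = |2·2 + (-2)·8 + 1·(-8) − (-21)| / √(4 + 4 + 1) = |1| / 3 = 1/3.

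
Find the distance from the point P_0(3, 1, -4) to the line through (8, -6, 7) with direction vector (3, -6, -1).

Direction vector d = (3, -6, -1).
AP = (-5, 7, -11), and AP × d = (-73, -38, 9).
|AP × d|² = 6854 and |d|² = 46, so the distance is √(6854/46) = √149.

√149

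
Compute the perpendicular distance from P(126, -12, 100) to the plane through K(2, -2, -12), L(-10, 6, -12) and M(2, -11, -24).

8

KL = (-12, 8, 0) and KM = (0, -9, -12), so a normal is n = KL × KM = (-96, -144, 108).
n = (-96, -144, 108); n·P − (-1200) = 1632; |n| = 204; distance = 1632/204 = 8.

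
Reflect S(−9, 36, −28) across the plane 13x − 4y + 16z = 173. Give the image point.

n = (13, −4, 16), |n|² = 441, n·S − 173 = -882, so t = -882/441 = -2.
Foot F = S − (-2)·n = (17, 28, 4); the reflection is 2F − S = (43, 20, 36).

(43, 20, 36)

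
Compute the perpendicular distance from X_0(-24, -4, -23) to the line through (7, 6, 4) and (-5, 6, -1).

A direction vector is d = (-12, 0, -5).
AP = (-31, -10, -27), and AP × d = (50, 169, -120).
|AP × d|² = 45461 and |d|² = 169, so the distance is √(45461/169) = √269.

√269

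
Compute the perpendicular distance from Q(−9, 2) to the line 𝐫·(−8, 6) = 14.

The normal to the line is n = (−8, 6) with |n| = 10.
|n·Q − 14| = |84 − 14| = 70, so the distance is 70/10 = 7.

7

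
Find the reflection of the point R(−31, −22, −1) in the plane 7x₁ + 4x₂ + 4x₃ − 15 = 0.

n = (7, 4, 4), |n|² = 81, n·R − 15 = -324, so t = -324/81 = -4.
Foot F = R − (-4)·n = (−3, −6, 15); the reflection is 2F − R = (25, 10, 31).

(25, 10, 31)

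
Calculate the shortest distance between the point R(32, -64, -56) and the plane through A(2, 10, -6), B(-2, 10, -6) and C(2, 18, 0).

AB = (-4, 0, 0) and AC = (0, 8, 6), so a normal is n = AB × AC = (0, 24, -32).
d = |24·(-64) + (-32)·(-56) − 432| / √(0 + 576 + 1024) = |-176| / 40 = 22/5.

22/5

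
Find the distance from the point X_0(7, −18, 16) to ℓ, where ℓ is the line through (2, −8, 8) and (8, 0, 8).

2√41

A direction vector is d = (6, 8, 0).
AP = (5, −10, 8); AP·d = -50, |AP|² = 189, |d|² = 100.
distance² = |AP|² − (AP·d)²/|d|² = 189 − 2500/100 = 164, so the distance is 2√41.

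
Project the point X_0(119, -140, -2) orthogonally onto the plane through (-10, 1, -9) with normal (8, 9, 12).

The perpendicular from X_0 has direction n = (8, 9, 12): r = (119, -140, -2) + λ(8, 9, 12).
Substitute into the plane: n·(X_0 + λn) = -179 gives -332 + 289λ = -179, so λ = 9/17.
Foot = (119, -140, -2) + (9/17)·(8, 9, 12) = (2095/17, -2299/17, 74/17).

(2095/17, -2299/17, 74/17)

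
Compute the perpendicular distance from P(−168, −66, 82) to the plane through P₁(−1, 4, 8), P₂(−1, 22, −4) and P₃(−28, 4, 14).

P₁P₂ = (0, 18, −12) and P₁P₃ = (−27, 0, 6), so a normal is n = P₁P₂ × P₁P₃ = (108, 324, 486).
n = (108, 324, 486); n·P − 5076 = -4752; |n| = 594; distance = 4752/594 = 8.

8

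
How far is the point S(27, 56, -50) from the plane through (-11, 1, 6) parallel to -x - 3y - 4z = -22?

21√26/26

Parallel planes share the normal n = (-1, -3, -4); since (-11, 1, 6) lies on the plane, its equation is -x - 3y - 4z = -16.
d = |(-1)·27 + (-3)·56 + (-4)·(-50) − (-16)| / √(1 + 9 + 16) = |21| / √26 = 21√26/26.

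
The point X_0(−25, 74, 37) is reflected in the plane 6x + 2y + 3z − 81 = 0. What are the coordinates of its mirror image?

With n = (6, 2, 3), the signed offset is (n·X_0 − 81)/|n|² = 28/49 = 4/7.
X_0' = X_0 − 2t·n = (−25, 74, 37) − (8/7)·(6, 2, 3) = (−223/7, 502/7, 235/7).

(-223/7, 502/7, 235/7)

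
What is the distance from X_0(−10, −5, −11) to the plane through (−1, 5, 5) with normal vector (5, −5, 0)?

The plane has equation n·(r − (−1, 5, 5)) = 0, i.e. n·r = -30.
Then n·(−10, −5, −11) − (−30) = 5.
|n| = √(25 + 25 + 0) = 5√2, so the distance is |5|/(5√2) = √2/2.

√2/2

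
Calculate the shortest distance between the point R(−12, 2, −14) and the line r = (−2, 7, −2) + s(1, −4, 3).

Direction vector d = (1, −4, 3).
AP = (−10, −5, −12); AP·d = -26, |AP|² = 269, |d|² = 26.
distance² = |AP|² − (AP·d)²/|d|² = 269 − 676/26 = 243, so the distance is 9√3.

9√3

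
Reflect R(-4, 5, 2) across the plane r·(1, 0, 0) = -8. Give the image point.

n = (1, 0, 0), |n|² = 1, n·R − (-8) = 4, so t = 4/1 = 4.
Foot F = R − 4·n = (-8, 5, 2); the reflection is 2F − R = (-12, 5, 2).

(-12, 5, 2)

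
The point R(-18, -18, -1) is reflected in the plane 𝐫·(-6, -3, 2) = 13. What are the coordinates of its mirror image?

n = (-6, -3, 2), |n|² = 49, n·R − 13 = 147, so t = 147/49 = 3.
Foot F = R − 3·n = (0, -9, -7); the reflection is 2F − R = (18, 0, -13).

(18, 0, -13)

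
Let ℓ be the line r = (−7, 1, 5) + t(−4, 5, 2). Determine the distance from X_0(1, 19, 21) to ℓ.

Direction vector d = (−4, 5, 2).
AP = (8, 18, 16), and AP × d = (−44, −80, 112).
|AP × d|² = 20880 and |d|² = 45, so the distance is √(20880/45) = √464 = 4√29.

4√29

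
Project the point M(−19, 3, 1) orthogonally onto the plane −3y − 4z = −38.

n = (0, −3, −4), |n|² = 25, and n·M − (-38) = 25.
t = 25/25 = 1, so the foot is M − t·n = (−19, 3, 1) − 1·(0, −3, −4) = (−19, 6, 5).

(-19, 6, 5)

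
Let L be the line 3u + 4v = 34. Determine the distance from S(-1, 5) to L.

17/5

The normal to the line is n = (3, 4) with |n| = 5.
|n·S − 34| = |17 − 34| = 17, so the distance is 17/5.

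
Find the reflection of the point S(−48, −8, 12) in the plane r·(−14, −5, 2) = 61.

(36, 22, 0)

n = (−14, −5, 2), |n|² = 225, n·S − 61 = 675, so t = 675/225 = 3.
Foot F = S − 3·n = (−6, 7, 6); the reflection is 2F − S = (36, 22, 0).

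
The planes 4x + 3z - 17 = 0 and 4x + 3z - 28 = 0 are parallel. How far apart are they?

11/5

With common normal n = (4, 0, 3) (|n| = 5), the distance is |17 − 28|/|n| = 11/5.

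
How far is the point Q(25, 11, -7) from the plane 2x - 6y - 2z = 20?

√11

d = |2·25 + (-6)·11 + (-2)·(-7) − 20| / √(4 + 36 + 4) = |-22| / (2√11) = √11.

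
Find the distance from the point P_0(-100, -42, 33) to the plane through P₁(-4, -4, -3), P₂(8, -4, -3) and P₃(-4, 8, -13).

26/√61

P₁P₂ = (12, 0, 0) and P₁P₃ = (0, 12, -10), so a normal is n = P₁P₂ × P₁P₃ = (0, 120, 144).
Then n·(-100, -42, 33) - (-912) = 624.
|n| = √(0 + 14400 + 20736) = 24√61, so the distance is |624|/(24√61) = 26/√61.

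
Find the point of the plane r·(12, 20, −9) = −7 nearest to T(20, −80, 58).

(56, -20, 31)

The perpendicular from T has direction n = (12, 20, −9): r = (20, −80, 58) + λ(12, 20, −9).
Substitute into the plane: n·(T + λn) = -7 gives -1882 + 625λ = -7, so λ = 3.
Foot = (20, −80, 58) + 3·(12, 20, −9) = (56, −20, 31).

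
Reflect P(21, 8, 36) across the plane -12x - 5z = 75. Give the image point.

(-51, 8, 6)

With n = (-12, 0, -5), the signed offset is (n·P − 75)/|n|² = -507/169 = -3.
P' = P − 2t·n = (21, 8, 36) − (-6)·(-12, 0, -5) = (-51, 8, 6).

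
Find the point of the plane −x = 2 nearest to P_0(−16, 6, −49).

(-2, 6, -49)

n = (−1, 0, 0), |n|² = 1, and n·P_0 − 2 = 14.
t = 14/1 = 14, so the foot is P_0 − t·n = (−16, 6, −49) − 14·(−1, 0, 0) = (−2, 6, −49).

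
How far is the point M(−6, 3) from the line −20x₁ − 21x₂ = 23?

34/29

The normal to the line is n = (−20, −21) with |n| = 29.
|n·M − 23| = |57 − 23| = 34, so the distance is 34/29.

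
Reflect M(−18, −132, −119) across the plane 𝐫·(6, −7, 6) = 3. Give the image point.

(-306/11, -1326/11, -1417/11)

n = (6, −7, 6), |n|² = 121, n·M − 3 = 99, so t = 99/121 = 9/11.
Foot F = M − (9/11)·n = (−252/11, −1389/11, −1363/11); the reflection is 2F − M = (−306/11, −1326/11, −1417/11).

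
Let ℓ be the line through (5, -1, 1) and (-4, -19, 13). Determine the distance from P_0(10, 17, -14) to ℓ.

5

A direction vector is d = (-9, -18, 12).
AP = (5, 18, -15); AP·d = -549, |AP|² = 574, |d|² = 549.
distance² = |AP|² − (AP·d)²/|d|² = 574 − 301401/549 = 25, so the distance is 5.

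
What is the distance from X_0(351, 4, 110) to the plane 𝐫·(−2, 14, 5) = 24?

Normal vector n = (−2, 14, 5), and n·(351, 4, 110) − 24 = −120.
|n| = √(4 + 196 + 25) = 15, so the distance is |-120|/15 = 8.

8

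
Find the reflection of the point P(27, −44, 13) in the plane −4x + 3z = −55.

With n = (−4, 0, 3), the signed offset is (n·P − (-55))/|n|² = -14/25.
P' = P − 2t·n = (27, −44, 13) − (-28/25)·(−4, 0, 3) = (563/25, −44, 409/25).

(563/25, -44, 409/25)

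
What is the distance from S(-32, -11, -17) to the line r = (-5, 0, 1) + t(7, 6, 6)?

Direction vector d = (7, 6, 6).
AP = (-27, -11, -18); AP·d = -363, |AP|² = 1174, |d|² = 121.
distance² = |AP|² − (AP·d)²/|d|² = 1174 − 131769/121 = 85, so the distance is √85.

√85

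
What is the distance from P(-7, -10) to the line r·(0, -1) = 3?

The normal to the line is n = (0, -1) with |n| = 1.
|n·P − 3| = |10 − 3| = 7, so the distance is 7/1 = 7.

7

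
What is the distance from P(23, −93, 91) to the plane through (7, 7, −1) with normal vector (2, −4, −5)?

28/(3√5)

The plane has equation n·(r − (7, 7, −1)) = 0, i.e. n·r = -9.
Then n·(23, −93, 91) − (−9) = −28.
|n| = √(4 + 16 + 25) = 3√5, so the distance is |-28|/(3√5) = 28√5/15.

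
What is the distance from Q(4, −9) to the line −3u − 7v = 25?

d = |(-3)·4 + (-7)·(-9) − 25| / √(9 + 49) = |26|/√58 = 13√58/29.

26/√58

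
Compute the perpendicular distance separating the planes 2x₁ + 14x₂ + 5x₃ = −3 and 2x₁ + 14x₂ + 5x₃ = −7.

4/15

With common normal n = (2, 14, 5) (|n| = 15), the distance is |(-3) − (-7)|/|n| = 4/15.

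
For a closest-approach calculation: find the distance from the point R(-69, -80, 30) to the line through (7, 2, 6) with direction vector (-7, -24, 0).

Direction vector d = (-7, -24, 0).
AP = (-76, -82, 24), and AP × d = (576, -168, 1250).
|AP × d|² = 1922500 and |d|² = 625, so the distance is √(1922500/625) = √3076 = 2√769.

2√769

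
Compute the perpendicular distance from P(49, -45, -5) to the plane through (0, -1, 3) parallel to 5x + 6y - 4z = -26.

Parallel planes share the normal n = (5, 6, -4); since (0, -1, 3) lies on the plane, its equation is 5x + 6y - 4z = -18.
Then n·(49, -45, -5) - (-18) = 13.
|n| = √(25 + 36 + 16) = √77, so the distance is |13|/√77 = 13√77/77.

13√77/77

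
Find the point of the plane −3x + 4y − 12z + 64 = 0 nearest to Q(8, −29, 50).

The perpendicular from Q has direction n = (−3, 4, −12): r = (8, −29, 50) + μ(−3, 4, −12).
Substitute into the plane: n·(Q + μn) = -64 gives -740 + 169μ = -64, so μ = 4.
Foot = (8, −29, 50) + 4·(−3, 4, −12) = (−4, −13, 2).

(-4, -13, 2)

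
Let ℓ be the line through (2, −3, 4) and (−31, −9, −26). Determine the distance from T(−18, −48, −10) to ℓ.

A direction vector is d = (−33, −6, −30).
AP = (−20, −45, −14); AP·d = 1350, |AP|² = 2621, |d|² = 2025.
distance² = |AP|² − (AP·d)²/|d|² = 2621 − 1822500/2025 = 1721, so the distance is √1721.

√1721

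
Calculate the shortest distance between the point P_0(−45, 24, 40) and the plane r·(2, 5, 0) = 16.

Normal vector n = (2, 5, 0), and n·(−45, 24, 40) − 16 = 14.
|n| = √(4 + 25 + 0) = √29, so the distance is |14|/√29 = 14√29/29.

14/√29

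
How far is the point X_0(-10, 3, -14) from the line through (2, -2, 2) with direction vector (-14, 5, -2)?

Direction vector d = (-14, 5, -2).
AP = (-12, 5, -16); AP·d = 225, |AP|² = 425, |d|² = 225.
distance² = |AP|² − (AP·d)²/|d|² = 425 − 50625/225 = 200, so the distance is 10√2.

10√2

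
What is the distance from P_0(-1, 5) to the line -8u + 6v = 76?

d = |(-8)·(-1) + 6·5 − 76| / √(64 + 36) = |-38|/10 = 19/5.

19/5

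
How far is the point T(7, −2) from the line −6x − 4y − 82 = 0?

d = |(-6)·7 + (-4)·(-2) − 82| / √(36 + 16) = |-116|/(2√13) = 58/√13.

58/√13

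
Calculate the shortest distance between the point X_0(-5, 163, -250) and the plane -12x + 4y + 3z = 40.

6

Normal vector n = (-12, 4, 3), and n·(-5, 163, -250) - 40 = -78.
|n| = √(144 + 16 + 9) = 13, so the distance is |-78|/13 = 6.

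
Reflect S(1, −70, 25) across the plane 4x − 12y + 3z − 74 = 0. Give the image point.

With n = (4, −12, 3), the signed offset is (n·S − 74)/|n|² = 845/169 = 5.
S' = S − 2t·n = (1, −70, 25) − 10·(4, −12, 3) = (−39, 50, −5).

(-39, 50, -5)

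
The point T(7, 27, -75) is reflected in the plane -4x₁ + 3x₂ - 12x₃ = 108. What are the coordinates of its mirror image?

(47, -3, 45)

With n = (-4, 3, -12), the signed offset is (n·T − 108)/|n|² = 845/169 = 5.
T' = T − 2t·n = (7, 27, -75) − 10·(-4, 3, -12) = (47, -3, 45).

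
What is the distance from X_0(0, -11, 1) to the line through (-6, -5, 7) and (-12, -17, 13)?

A direction vector is d = (-6, -12, 6).
AP = (6, -6, -6); AP·d = 0, |AP|² = 108, |d|² = 216.
distance² = |AP|² − (AP·d)²/|d|² = 108 − 0/216 = 108, so the distance is 6√3.

6√3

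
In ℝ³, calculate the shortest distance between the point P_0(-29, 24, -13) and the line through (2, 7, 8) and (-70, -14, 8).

A direction vector is d = (-72, -21, 0).
AP = (-31, 17, -21), and AP × d = (-441, 1512, 1875).
|AP × d|² = 5996250 and |d|² = 5625, so the distance is √(5996250/5625) = √1066.

√1066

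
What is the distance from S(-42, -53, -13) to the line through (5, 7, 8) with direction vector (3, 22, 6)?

Direction vector d = (3, 22, 6).
AP = (-47, -60, -21); AP·d = -1587, |AP|² = 6250, |d|² = 529.
distance² = |AP|² − (AP·d)²/|d|² = 6250 − 2518569/529 = 1489, so the distance is √1489.

√1489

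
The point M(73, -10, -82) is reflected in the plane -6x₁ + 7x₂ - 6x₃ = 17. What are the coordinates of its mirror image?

n = (-6, 7, -6), |n|² = 121, n·M − 17 = -33, so t = -33/121 = -3/11.
Foot F = M − (-3/11)·n = (785/11, -89/11, -920/11); the reflection is 2F − M = (767/11, -68/11, -938/11).

(767/11, -68/11, -938/11)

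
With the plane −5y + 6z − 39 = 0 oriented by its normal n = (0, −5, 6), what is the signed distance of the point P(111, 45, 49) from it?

n·P − 39 = 30.
|n| = √61, so the signed distance is 30/√61.

30/√61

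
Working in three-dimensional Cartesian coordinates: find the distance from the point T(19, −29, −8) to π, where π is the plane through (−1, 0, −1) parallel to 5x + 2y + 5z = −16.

7√6/18

Parallel planes share the normal n = (5, 2, 5); since (−1, 0, −1) lies on the plane, its equation is 5x + 2y + 5z = -10.
d = |5·19 + 2·(-29) + 5·(-8) − (-10)| / √(25 + 4 + 25) = |7| / (3√6) = 7/(3√6).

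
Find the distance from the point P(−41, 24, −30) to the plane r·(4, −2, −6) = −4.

Normal vector n = (4, −2, −6), and n·(−41, 24, −30) − (−4) = −28.
|n| = √(16 + 4 + 36) = 2√14, so the distance is |-28|/(2√14) = √14.

√14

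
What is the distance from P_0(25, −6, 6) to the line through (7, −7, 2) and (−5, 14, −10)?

2√65

A direction vector is d = (−12, 21, −12).
AP = (18, 1, 4); AP·d = -243, |AP|² = 341, |d|² = 729.
distance² = |AP|² − (AP·d)²/|d|² = 341 − 59049/729 = 260, so the distance is 2√65.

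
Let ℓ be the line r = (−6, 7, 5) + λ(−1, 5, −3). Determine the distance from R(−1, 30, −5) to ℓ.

Direction vector d = (−1, 5, −3).
AP = (5, 23, −10), and AP × d = (−19, 25, 48).
|AP × d|² = 3290 and |d|² = 35, so the distance is √(3290/35) = √94.

√94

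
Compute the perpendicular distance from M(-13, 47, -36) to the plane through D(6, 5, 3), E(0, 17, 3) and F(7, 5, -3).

27√46/46

DE = (-6, 12, 0) and DF = (1, 0, -6), so a normal is n = DE × DF = (-72, -36, -12).
Then n·(-13, 47, -36) - (-648) = 324.
|n| = √(5184 + 1296 + 144) = 12√46, so the distance is |324|/(12√46) = 27/√46.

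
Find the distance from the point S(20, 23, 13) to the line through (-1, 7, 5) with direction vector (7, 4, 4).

Direction vector d = (7, 4, 4).
AP = (21, 16, 8); AP·d = 243, |AP|² = 761, |d|² = 81.
distance² = |AP|² − (AP·d)²/|d|² = 761 − 59049/81 = 32, so the distance is 4√2.

4√2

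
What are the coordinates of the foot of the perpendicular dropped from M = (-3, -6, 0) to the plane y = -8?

n = (0, 1, 0), |n|² = 1, and n·M − (-8) = 2.
t = 2/1 = 2, so the foot is M − t·n = (-3, -6, 0) − 2·(0, 1, 0) = (-3, -8, 0).

(-3, -8, 0)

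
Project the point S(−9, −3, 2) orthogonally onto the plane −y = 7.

(-9, -7, 2)

The perpendicular from S has direction n = (0, −1, 0): r = (−9, −3, 2) + λ(0, −1, 0).
Substitute into the plane: n·(S + λn) = 7 gives 3 + 1λ = 7, so λ = 4.
Foot = (−9, −3, 2) + 4·(0, −1, 0) = (−9, −7, 2).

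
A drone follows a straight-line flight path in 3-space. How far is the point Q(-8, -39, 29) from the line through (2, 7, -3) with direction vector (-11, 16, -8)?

Direction vector d = (-11, 16, -8).
AP = (-10, -46, 32), and AP × d = (-144, -432, -666).
|AP × d|² = 650916 and |d|² = 441, so the distance is √(650916/441) = √1476 = 6√41.

6√41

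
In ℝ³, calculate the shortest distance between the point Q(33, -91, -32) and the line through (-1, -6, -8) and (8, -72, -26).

A direction vector is d = (9, -66, -18).
AP = (34, -85, -24), and AP × d = (-54, 396, -1479).
|AP × d|² = 2347173 and |d|² = 4761, so the distance is √(2347173/4761) = √493.

√493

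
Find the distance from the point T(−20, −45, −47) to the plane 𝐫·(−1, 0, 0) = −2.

22

Normal vector n = (−1, 0, 0), and n·(−20, −45, −47) − (−2) = 22.
|n| = √(1 + 0 + 0) = 1, so the distance is |22|/1 = 22.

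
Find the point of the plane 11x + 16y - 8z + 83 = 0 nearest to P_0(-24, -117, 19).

n = (11, 16, -8), |n|² = 441, and n·P_0 − (-83) = -2205.
t = -2205/441 = -5, so the foot is P_0 − t·n = (-24, -117, 19) − (-5)·(11, 16, -8) = (31, -37, -21).

(31, -37, -21)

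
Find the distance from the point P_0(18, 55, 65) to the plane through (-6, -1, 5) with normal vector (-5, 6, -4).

24√77/77

The plane has equation n·(r − (-6, -1, 5)) = 0, i.e. n·r = 4.
n = (-5, 6, -4); n·P − 4 = -24; |n| = √77; distance = 24/√77.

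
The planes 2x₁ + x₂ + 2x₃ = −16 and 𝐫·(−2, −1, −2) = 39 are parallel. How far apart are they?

Divide the second equation by -1 to match normals: 2x₁ + x₂ + 2x₃ = -39.
With common normal n = (2, 1, 2) (|n| = 3), the distance is |(-16) − (-39)|/|n| = 23/3.

23/3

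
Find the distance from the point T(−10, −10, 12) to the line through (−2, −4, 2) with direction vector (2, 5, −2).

2√17

Direction vector d = (2, 5, −2).
AP = (−8, −6, 10); AP·d = -66, |AP|² = 200, |d|² = 33.
distance² = |AP|² − (AP·d)²/|d|² = 200 − 4356/33 = 68, so the distance is 2√17.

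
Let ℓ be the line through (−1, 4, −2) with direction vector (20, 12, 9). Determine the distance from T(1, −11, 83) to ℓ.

√6829

Direction vector d = (20, 12, 9).
AP = (2, −15, 85), and AP × d = (−1155, 1682, 324).
|AP × d|² = 4268125 and |d|² = 625, so the distance is √(4268125/625) = √6829.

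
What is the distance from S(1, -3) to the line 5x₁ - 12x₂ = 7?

d = |5·1 + (-12)·(-3) − 7| / √(25 + 144) = |34|/13 = 34/13.

34/13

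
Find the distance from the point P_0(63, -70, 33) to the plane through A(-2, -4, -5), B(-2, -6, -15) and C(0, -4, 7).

AB = (0, -2, -10) and AC = (2, 0, 12), so a normal is n = AB × AC = (-24, -20, 4).
Then n·(63, -70, 33) - 108 = -88.
|n| = √(576 + 400 + 16) = 4√62, so the distance is |-88|/(4√62) = 22/√62.

22/√62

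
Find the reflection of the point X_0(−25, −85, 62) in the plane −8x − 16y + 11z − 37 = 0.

n = (−8, −16, 11), |n|² = 441, n·X_0 − 37 = 2205, so t = 2205/441 = 5.
Foot F = X_0 − 5·n = (15, −5, 7); the reflection is 2F − X_0 = (55, 75, −48).

(55, 75, -48)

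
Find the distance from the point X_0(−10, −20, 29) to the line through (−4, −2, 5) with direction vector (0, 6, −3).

Direction vector d = (0, 6, −3).
AP = (−6, −18, 24); AP·d = -180, |AP|² = 936, |d|² = 45.
distance² = |AP|² − (AP·d)²/|d|² = 936 − 32400/45 = 216, so the distance is 6√6.

6√6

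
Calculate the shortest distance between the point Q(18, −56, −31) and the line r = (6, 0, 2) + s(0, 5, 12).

3√185

Direction vector d = (0, 5, 12).
AP = (12, −56, −33), and AP × d = (−507, −144, 60).
|AP × d|² = 281385 and |d|² = 169, so the distance is √(281385/169) = √1665 = 3√185.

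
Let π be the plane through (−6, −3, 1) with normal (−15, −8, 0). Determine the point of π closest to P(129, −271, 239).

The perpendicular from P has direction n = (−15, −8, 0): r = (129, −271, 239) + t(−15, −8, 0).
Substitute into the plane: n·(P + tn) = 114 gives 233 + 289t = 114, so t = -7/17.
Foot = (129, −271, 239) + (-7/17)·(−15, −8, 0) = (2298/17, −4551/17, 239).

(2298/17, -4551/17, 239)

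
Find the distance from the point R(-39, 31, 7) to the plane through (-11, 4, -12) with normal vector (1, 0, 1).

9/√2

The plane has equation n·(r − (-11, 4, -12)) = 0, i.e. n·r = -23.
n = (1, 0, 1); n·P − (-23) = -9; |n| = √2; distance = 9/√2 = 9√2/2.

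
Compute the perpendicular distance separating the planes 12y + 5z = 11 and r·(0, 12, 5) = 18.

Both planes have normal n = (0, 12, 5), |n| = 13. Any point on the first plane is at distance |18 − 11|/|n| = 7/13 from the second.

7/13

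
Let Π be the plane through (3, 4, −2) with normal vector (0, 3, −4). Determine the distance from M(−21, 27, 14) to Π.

The plane has equation n·(r − (3, 4, −2)) = 0, i.e. n·r = 20.
Then n·(−21, 27, 14) − 20 = 5.
|n| = √(0 + 9 + 16) = 5, so the distance is |5|/5 = 1.

1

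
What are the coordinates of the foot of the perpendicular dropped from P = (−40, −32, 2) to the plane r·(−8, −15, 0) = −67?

(-16, 13, 2)

n = (−8, −15, 0), |n|² = 289, and n·P − (-67) = 867.
t = 867/289 = 3, so the foot is P − t·n = (−40, −32, 2) − 3·(−8, −15, 0) = (−16, 13, 2).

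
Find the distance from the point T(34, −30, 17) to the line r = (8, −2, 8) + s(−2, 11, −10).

√641

Direction vector d = (−2, 11, −10).
AP = (26, −28, 9); AP·d = -450, |AP|² = 1541, |d|² = 225.
distance² = |AP|² − (AP·d)²/|d|² = 1541 − 202500/225 = 641, so the distance is √641.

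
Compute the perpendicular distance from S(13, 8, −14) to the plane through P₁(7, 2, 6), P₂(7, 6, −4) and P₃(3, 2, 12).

P₁P₂ = (0, 4, −10) and P₁P₃ = (−4, 0, 6), so a normal is n = P₁P₂ × P₁P₃ = (24, 40, 16).
n = (24, 40, 16); n·P − 344 = 64; |n| = 8√38; distance = 64/(8√38) = 4√38/19.

8/√38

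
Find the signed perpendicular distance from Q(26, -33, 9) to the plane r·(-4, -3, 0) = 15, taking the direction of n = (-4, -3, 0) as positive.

-4

n·Q − 15 = -20.
|n| = 5, so the signed distance is -20/5 = -4.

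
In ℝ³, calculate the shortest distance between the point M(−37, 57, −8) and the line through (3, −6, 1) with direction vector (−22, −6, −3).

Direction vector d = (−22, −6, −3).
AP = (−40, 63, −9), and AP × d = (−243, 78, 1626).
|AP × d|² = 2709009 and |d|² = 529, so the distance is √(2709009/529) = √5121 = 3√569.

3√569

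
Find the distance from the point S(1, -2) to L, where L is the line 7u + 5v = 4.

d = |7·1 + 5·(-2) − 4| / √(49 + 25) = |-7|/√74 = 7/√74.

7/√74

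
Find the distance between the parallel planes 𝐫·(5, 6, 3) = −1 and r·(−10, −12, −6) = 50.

Divide the second equation by -2 to match normals: 5x + 6y + 3z = -25.
Both planes have normal n = (5, 6, 3), |n| = √70. Any point on the first plane is at distance |(-25) − (-1)|/|n| = 24/√70 = 12√70/35 from the second.

12√70/35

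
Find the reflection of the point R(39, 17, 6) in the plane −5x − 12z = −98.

(29, 17, -18)

n = (−5, 0, −12), |n|² = 169, n·R − (-98) = -169, so t = -169/169 = -1.
Foot F = R − (-1)·n = (34, 17, −6); the reflection is 2F − R = (29, 17, −18).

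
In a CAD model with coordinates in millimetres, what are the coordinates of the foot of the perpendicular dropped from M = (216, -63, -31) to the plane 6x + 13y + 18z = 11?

n = (6, 13, 18), |n|² = 529, and n·M − 11 = -92.
t = -92/529 = -4/23, so the foot is M − t·n = (216, -63, -31) − (-4/23)·(6, 13, 18) = (4992/23, -1397/23, -641/23).

(4992/23, -1397/23, -641/23)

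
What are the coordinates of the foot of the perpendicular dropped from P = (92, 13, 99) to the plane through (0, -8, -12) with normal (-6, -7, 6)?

(994/11, 122/11, 1107/11)

The perpendicular from P has direction n = (-6, -7, 6): r = (92, 13, 99) + μ(-6, -7, 6).
Substitute into the plane: n·(P + μn) = -16 gives -49 + 121μ = -16, so μ = 3/11.
Foot = (92, 13, 99) + (3/11)·(-6, -7, 6) = (994/11, 122/11, 1107/11).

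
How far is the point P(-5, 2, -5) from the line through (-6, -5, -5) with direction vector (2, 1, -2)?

√41

Direction vector d = (2, 1, -2).
AP = (1, 7, 0), and AP × d = (-14, 2, -13).
|AP × d|² = 369 and |d|² = 9, so the distance is √(369/9) = √41.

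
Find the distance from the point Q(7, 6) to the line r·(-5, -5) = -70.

√2/2

d = |(-5)·7 + (-5)·6 − (-70)| / √(25 + 25) = |5|/(5√2) = √2/2.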